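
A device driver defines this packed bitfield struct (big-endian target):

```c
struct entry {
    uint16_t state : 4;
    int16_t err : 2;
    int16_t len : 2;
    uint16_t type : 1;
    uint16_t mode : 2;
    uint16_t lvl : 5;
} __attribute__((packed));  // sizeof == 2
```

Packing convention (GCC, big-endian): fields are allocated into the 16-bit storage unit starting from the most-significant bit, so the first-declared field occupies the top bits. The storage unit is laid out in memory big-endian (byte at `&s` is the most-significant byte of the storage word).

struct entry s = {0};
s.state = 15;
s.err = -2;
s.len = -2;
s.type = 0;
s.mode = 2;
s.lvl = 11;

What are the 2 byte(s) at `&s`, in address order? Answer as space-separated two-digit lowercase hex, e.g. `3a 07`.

fa 4b

state:4 = 15 → 0xf << 12 → word 0xf000
err:2 = -2 → 0x2 << 10 → word 0xf800
len:2 = -2 → 0x2 << 8 → word 0xfa00
type:1 = 0 → 0x0 << 7 → word 0xfa00
mode:2 = 2 → 0x2 << 5 → word 0xfa40
lvl:5 = 11 → 0xb << 0 → word 0xfa4b
word = 0xfa4b → big-endian bytes:
  [0]=0xfa  [1]=0x4b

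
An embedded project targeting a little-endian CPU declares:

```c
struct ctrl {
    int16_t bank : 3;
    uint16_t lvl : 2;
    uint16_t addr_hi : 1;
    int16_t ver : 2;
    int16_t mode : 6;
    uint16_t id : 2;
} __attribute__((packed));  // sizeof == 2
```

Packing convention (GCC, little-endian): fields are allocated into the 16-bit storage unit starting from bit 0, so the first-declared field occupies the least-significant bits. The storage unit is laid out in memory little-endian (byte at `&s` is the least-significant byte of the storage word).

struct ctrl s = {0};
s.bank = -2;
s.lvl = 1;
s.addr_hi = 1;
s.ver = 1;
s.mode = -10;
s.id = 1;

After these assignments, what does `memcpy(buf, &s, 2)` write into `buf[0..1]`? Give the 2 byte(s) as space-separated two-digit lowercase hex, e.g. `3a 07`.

[0+:3] bank=-2 & 0x7 = 0x6; word=0x0006
[3+:2] lvl=1 & 0x3 = 0x1; word=0x000e
[5+:1] addr_hi=1 & 0x1 = 0x1; word=0x002e
[6+:2] ver=1 & 0x3 = 0x1; word=0x006e
[8+:6] mode=-10 & 0x3f = 0x36; word=0x366e
[14+:2] id=1 & 0x3 = 0x1; word=0x766e
word = 0x766e → little-endian bytes:
  [0]=0x6e  [1]=0x76

6e 76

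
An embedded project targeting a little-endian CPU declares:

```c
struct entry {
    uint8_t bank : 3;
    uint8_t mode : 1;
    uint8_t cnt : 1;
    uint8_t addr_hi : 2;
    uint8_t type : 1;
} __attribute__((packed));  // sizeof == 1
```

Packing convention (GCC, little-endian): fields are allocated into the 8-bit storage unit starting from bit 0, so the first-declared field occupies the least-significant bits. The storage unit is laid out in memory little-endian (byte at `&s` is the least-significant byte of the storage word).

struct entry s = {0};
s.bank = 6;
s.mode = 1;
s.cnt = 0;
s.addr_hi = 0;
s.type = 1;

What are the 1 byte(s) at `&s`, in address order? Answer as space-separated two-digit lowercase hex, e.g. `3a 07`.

bank (3b) val=6 bits=0x6 at bit 0: 0x06
mode (1b) val=1 bits=0x1 at bit 3: 0x0e
cnt (1b) val=0 bits=0x0 at bit 4: 0x0e
addr_hi (2b) val=0 bits=0x0 at bit 5: 0x0e
type (1b) val=1 bits=0x1 at bit 7: 0x8e
word = 0x8e → little-endian bytes:
  [0]=0x8e

8e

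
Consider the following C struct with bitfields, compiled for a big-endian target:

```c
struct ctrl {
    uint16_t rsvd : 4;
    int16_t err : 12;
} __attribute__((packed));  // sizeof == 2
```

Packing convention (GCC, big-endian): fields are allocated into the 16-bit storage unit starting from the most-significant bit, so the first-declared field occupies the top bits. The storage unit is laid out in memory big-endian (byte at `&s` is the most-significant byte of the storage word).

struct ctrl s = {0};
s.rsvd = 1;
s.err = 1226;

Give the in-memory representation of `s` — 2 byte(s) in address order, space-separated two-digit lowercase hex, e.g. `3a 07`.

rsvd (4b) val=1 bits=0x1 at bit 12: 0x1000
err (12b) val=1226 bits=0x4ca at bit 0: 0x14ca
word = 0x14ca → big-endian bytes:
  [0]=0x14  [1]=0xca

14 ca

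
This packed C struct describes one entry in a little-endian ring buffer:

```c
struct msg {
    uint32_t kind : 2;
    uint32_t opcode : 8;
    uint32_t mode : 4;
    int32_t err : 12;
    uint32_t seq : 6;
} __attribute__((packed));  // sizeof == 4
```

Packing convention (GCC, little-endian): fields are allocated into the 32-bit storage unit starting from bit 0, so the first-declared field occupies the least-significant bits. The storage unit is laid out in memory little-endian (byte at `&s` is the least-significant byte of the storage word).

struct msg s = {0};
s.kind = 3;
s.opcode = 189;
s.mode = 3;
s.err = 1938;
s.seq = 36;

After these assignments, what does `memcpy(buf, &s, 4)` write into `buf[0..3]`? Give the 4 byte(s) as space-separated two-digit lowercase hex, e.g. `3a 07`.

[0+:2] kind=3 & 0x3 = 0x3; word=0x00000003
[2+:8] opcode=189 & 0xff = 0xbd; word=0x000002f7
[10+:4] mode=3 & 0xf = 0x3; word=0x00000ef7
[14+:12] err=1938 & 0xfff = 0x792; word=0x01e48ef7
[26+:6] seq=36 & 0x3f = 0x24; word=0x91e48ef7
word = 0x91e48ef7 → little-endian bytes:
  [0]=0xf7  [1]=0x8e  [2]=0xe4  [3]=0x91

f7 8e e4 91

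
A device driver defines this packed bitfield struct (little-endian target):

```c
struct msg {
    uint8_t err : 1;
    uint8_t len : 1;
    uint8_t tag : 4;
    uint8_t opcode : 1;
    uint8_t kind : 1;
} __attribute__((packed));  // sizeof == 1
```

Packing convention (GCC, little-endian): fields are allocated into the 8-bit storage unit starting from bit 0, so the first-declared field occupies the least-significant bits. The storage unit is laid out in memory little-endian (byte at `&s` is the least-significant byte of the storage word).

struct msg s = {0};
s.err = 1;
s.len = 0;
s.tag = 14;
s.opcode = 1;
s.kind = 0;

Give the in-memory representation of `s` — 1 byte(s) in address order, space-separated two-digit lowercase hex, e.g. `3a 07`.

[0+:1] err=1 & 0x1 = 0x1; word=0x01
[1+:1] len=0 & 0x1 = 0x0; word=0x01
[2+:4] tag=14 & 0xf = 0xe; word=0x39
[6+:1] opcode=1 & 0x1 = 0x1; word=0x79
[7+:1] kind=0 & 0x1 = 0x0; word=0x79
word = 0x79 → little-endian bytes:
  [0]=0x79

79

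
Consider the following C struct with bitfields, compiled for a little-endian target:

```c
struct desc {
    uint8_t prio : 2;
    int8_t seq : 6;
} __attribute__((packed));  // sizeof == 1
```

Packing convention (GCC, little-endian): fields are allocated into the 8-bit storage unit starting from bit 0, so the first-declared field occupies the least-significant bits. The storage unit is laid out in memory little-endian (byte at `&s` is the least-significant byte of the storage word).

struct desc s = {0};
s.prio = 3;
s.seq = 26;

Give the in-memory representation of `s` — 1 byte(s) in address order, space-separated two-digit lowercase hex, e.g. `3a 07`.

6b

prio:2 = 3 → 0x3 << 0 → word 0x03
seq:6 = 26 → 0x1a << 2 → word 0x6b
word = 0x6b → little-endian bytes:
  [0]=0x6b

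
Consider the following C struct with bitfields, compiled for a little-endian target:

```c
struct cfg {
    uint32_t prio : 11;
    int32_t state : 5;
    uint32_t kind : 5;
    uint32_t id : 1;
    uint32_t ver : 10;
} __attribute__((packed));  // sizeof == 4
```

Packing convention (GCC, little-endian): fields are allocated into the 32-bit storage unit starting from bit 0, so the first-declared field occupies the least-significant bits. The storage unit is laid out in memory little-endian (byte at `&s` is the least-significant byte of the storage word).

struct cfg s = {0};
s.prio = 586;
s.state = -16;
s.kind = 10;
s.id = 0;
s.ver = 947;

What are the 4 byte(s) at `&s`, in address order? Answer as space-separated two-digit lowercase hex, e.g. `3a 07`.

[0+:11] prio=586 & 0x7ff = 0x24a; word=0x0000024a
[11+:5] state=-16 & 0x1f = 0x10; word=0x0000824a
[16+:5] kind=10 & 0x1f = 0xa; word=0x000a824a
[21+:1] id=0 & 0x1 = 0x0; word=0x000a824a
[22+:10] ver=947 & 0x3ff = 0x3b3; word=0xecca824a
word = 0xecca824a → little-endian bytes:
  [0]=0x4a  [1]=0x82  [2]=0xca  [3]=0xec

4a 82 ca ec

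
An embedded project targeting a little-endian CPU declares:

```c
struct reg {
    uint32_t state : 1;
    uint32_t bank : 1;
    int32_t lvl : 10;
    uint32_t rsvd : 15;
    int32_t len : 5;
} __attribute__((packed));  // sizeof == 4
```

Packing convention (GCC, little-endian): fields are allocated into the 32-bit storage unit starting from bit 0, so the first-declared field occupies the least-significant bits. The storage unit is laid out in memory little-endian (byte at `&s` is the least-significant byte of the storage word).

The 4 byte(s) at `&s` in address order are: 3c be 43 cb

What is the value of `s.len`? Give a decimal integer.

[0]=0x3c [1]=0xbe [2]=0x43 [3]=0xcb (little-endian) → word 0xcb43be3c
state [0+:1] = (word>>0) & 0x1 = 0
bank [1+:1] = (word>>1) & 0x1 = 0
lvl [2+:10] = (word>>2) & 0x3ff = 911
rsvd [12+:15] = (word>>12) & 0x7fff = 13371
len [27+:5] = (word>>27) & 0x1f = 25  ←
len signed 5b, MSB=1: 25 - 32 = -7

-7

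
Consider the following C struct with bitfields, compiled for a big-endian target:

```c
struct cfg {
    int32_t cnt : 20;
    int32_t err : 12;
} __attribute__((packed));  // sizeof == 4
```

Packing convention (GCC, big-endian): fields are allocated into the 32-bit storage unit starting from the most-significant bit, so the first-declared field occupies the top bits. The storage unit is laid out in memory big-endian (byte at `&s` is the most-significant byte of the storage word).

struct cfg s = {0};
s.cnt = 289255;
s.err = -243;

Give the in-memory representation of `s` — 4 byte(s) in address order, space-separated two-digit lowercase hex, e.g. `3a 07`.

cnt (20b) val=289255 bits=0x469e7 at bit 12: 0x469e7000
err (12b) val=-243 bits=0xf0d at bit 0: 0x469e7f0d
word = 0x469e7f0d → big-endian bytes:
  [0]=0x46  [1]=0x9e  [2]=0x7f  [3]=0x0d

46 9e 7f 0d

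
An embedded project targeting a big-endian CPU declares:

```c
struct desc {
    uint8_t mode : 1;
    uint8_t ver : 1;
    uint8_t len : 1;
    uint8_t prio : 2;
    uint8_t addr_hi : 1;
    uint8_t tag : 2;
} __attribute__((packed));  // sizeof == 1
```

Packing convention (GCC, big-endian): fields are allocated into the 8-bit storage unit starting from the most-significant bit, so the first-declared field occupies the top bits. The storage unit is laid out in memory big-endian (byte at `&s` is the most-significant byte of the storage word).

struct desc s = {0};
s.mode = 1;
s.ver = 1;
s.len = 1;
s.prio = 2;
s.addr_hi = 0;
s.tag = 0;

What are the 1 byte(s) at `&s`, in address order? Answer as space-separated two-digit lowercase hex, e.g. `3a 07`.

f0

[7+:1] mode=1 & 0x1 = 0x1; word=0x80
[6+:1] ver=1 & 0x1 = 0x1; word=0xc0
[5+:1] len=1 & 0x1 = 0x1; word=0xe0
[3+:2] prio=2 & 0x3 = 0x2; word=0xf0
[2+:1] addr_hi=0 & 0x1 = 0x0; word=0xf0
[0+:2] tag=0 & 0x3 = 0x0; word=0xf0
word = 0xf0 → big-endian bytes:
  [0]=0xf0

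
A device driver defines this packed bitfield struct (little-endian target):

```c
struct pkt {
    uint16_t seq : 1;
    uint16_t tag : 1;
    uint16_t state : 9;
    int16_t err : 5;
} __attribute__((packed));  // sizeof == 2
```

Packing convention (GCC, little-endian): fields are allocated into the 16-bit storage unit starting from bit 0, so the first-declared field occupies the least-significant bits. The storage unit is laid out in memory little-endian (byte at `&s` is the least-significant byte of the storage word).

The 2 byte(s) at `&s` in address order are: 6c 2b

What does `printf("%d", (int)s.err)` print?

5

[0]=0x6c [1]=0x2b (little-endian) → word 0x2b6c
seq:1 @ bit 0 → (0x2b6c>>0)&0x1 = 0x0
tag:1 @ bit 1 → (0x2b6c>>1)&0x1 = 0x0
state:9 @ bit 2 → (0x2b6c>>2)&0x1ff = 0xdb
err:5 @ bit 11 → (0x2b6c>>11)&0x1f = 0x5  ←
err signed 5b, MSB=0: value = 5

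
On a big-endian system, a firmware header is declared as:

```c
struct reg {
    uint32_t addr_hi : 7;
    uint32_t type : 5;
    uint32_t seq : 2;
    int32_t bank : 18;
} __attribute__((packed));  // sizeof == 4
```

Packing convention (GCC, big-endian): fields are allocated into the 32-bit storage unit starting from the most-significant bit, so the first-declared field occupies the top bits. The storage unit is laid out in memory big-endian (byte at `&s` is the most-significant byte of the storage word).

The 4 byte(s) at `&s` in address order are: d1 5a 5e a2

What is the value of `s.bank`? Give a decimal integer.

[0]=0xd1 [1]=0x5a [2]=0x5e [3]=0xa2 (big-endian) → word 0xd15a5ea2
addr_hi:7 @ bit 25 → (0xd15a5ea2>>25)&0x7f = 0x68
type:5 @ bit 20 → (0xd15a5ea2>>20)&0x1f = 0x15
seq:2 @ bit 18 → (0xd15a5ea2>>18)&0x3 = 0x2
bank:18 @ bit 0 → (0xd15a5ea2>>0)&0x3ffff = 0x25ea2  ←
bank signed 18b, MSB=1: 155298 - 262144 = -106846

-106846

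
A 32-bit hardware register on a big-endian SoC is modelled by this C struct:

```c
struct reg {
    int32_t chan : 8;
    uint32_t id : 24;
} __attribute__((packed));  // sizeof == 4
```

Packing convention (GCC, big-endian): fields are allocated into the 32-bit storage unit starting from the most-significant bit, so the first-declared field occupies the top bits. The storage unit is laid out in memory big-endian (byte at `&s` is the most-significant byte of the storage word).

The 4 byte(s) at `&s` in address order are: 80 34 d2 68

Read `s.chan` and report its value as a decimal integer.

-128

[0]=0x80 [1]=0x34 [2]=0xd2 [3]=0x68 (big-endian) → word 0x8034d268
chan [24+:8] = (word>>24) & 0xff = 128  ←
id [0+:24] = (word>>0) & 0xffffff = 3461736
chan signed 8b, MSB=1: 128 - 256 = -128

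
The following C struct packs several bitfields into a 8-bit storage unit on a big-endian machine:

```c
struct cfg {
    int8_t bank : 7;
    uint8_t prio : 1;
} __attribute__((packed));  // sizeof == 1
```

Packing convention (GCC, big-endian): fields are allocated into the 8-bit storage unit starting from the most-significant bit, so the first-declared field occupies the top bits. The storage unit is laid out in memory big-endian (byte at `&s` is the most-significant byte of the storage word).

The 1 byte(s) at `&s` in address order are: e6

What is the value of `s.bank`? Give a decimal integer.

-13

[0]=0xe6 (big-endian) → word 0xe6
bank [1+:7] = (word>>1) & 0x7f = 115  ←
prio [0+:1] = (word>>0) & 0x1 = 0
bank signed 7b, MSB=1: 115 - 128 = -13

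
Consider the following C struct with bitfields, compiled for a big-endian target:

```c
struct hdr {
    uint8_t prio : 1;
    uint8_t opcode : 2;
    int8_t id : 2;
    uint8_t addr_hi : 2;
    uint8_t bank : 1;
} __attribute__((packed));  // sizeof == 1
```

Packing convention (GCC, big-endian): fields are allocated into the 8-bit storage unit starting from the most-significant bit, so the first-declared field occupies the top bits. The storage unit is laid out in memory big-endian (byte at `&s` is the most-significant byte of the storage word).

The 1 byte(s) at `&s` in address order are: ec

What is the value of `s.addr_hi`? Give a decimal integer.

[0]=0xec (big-endian) → word 0xec
prio:1 @ bit 7 → (0xec>>7)&0x1 = 0x1
opcode:2 @ bit 5 → (0xec>>5)&0x3 = 0x3
id:2 @ bit 3 → (0xec>>3)&0x3 = 0x1
addr_hi:2 @ bit 1 → (0xec>>1)&0x3 = 0x2  ←
bank:1 @ bit 0 → (0xec>>0)&0x1 = 0x0

2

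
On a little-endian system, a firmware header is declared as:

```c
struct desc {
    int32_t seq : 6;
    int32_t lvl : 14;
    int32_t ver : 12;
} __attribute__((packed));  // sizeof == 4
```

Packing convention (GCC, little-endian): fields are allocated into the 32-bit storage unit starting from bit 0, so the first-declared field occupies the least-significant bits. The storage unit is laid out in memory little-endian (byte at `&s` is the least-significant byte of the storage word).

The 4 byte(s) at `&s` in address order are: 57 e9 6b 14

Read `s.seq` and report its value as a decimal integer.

23

[0]=0x57 [1]=0xe9 [2]=0x6b [3]=0x14 (little-endian) → word 0x146be957
seq [0+:6] = (word>>0) & 0x3f = 23  ←
lvl [6+:14] = (word>>6) & 0x3fff = 12197
ver [20+:12] = (word>>20) & 0xfff = 326
seq signed 6b, MSB=0: value = 23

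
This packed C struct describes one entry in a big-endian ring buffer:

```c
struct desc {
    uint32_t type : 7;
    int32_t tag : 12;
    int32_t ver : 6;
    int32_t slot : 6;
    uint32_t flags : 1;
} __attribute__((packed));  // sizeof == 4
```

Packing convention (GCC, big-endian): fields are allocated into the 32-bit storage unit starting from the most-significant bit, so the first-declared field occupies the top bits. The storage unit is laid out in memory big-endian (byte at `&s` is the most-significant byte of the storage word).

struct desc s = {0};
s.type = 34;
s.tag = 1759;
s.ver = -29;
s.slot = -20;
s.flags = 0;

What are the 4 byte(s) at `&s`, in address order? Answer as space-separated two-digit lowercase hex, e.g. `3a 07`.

[25+:7] type=34 & 0x7f = 0x22; word=0x44000000
[13+:12] tag=1759 & 0xfff = 0x6df; word=0x44dbe000
[7+:6] ver=-29 & 0x3f = 0x23; word=0x44dbf180
[1+:6] slot=-20 & 0x3f = 0x2c; word=0x44dbf1d8
[0+:1] flags=0 & 0x1 = 0x0; word=0x44dbf1d8
word = 0x44dbf1d8 → big-endian bytes:
  [0]=0x44  [1]=0xdb  [2]=0xf1  [3]=0xd8

44 db f1 d8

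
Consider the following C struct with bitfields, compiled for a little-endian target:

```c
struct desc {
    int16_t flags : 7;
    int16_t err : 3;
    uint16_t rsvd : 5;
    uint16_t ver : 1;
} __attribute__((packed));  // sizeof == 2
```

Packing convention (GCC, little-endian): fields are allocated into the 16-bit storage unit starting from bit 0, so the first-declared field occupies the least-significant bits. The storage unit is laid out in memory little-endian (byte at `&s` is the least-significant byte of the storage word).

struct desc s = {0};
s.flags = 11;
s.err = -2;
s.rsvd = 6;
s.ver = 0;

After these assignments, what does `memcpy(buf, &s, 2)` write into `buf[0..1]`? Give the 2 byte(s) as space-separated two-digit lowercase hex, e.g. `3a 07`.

[0+:7] flags=11 & 0x7f = 0xb; word=0x000b
[7+:3] err=-2 & 0x7 = 0x6; word=0x030b
[10+:5] rsvd=6 & 0x1f = 0x6; word=0x1b0b
[15+:1] ver=0 & 0x1 = 0x0; word=0x1b0b
word = 0x1b0b → little-endian bytes:
  [0]=0x0b  [1]=0x1b

0b 1b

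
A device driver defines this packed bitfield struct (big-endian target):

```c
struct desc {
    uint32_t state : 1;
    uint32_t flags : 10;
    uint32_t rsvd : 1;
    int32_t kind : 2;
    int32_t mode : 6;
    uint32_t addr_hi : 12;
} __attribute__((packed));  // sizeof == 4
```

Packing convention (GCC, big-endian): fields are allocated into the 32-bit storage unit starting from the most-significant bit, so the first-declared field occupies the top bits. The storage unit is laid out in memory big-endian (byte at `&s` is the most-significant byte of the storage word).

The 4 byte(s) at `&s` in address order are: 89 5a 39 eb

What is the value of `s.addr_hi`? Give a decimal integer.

[0]=0x89 [1]=0x5a [2]=0x39 [3]=0xeb (big-endian) → word 0x895a39eb
state:1 @ bit 31 → (0x895a39eb>>31)&0x1 = 0x1
flags:10 @ bit 21 → (0x895a39eb>>21)&0x3ff = 0x4a
rsvd:1 @ bit 20 → (0x895a39eb>>20)&0x1 = 0x1
kind:2 @ bit 18 → (0x895a39eb>>18)&0x3 = 0x2
mode:6 @ bit 12 → (0x895a39eb>>12)&0x3f = 0x23
addr_hi:12 @ bit 0 → (0x895a39eb>>0)&0xfff = 0x9eb  ←

2539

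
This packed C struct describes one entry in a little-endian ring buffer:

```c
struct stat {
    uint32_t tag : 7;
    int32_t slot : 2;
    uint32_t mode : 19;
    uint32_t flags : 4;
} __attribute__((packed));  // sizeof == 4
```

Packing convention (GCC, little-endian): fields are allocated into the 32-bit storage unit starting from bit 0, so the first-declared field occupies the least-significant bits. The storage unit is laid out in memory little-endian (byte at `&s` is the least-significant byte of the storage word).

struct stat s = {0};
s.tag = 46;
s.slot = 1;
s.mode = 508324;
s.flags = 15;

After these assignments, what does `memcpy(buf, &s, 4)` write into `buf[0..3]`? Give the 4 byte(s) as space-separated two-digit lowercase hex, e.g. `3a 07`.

ae 48 83 ff

tag:7 = 46 → 0x2e << 0 → word 0x0000002e
slot:2 = 1 → 0x1 << 7 → word 0x000000ae
mode:19 = 508324 → 0x7c1a4 << 9 → word 0x0f8348ae
flags:4 = 15 → 0xf << 28 → word 0xff8348ae
word = 0xff8348ae → little-endian bytes:
  [0]=0xae  [1]=0x48  [2]=0x83  [3]=0xff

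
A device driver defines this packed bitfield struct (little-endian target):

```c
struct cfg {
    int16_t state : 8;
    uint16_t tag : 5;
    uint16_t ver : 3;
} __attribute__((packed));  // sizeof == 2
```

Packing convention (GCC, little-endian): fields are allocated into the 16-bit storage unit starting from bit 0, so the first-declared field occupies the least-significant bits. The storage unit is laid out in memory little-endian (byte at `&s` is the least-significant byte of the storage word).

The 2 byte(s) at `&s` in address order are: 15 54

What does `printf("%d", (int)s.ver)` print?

2

[0]=0x15 [1]=0x54 (little-endian) → word 0x5415
state [0+:8] = (word>>0) & 0xff = 21
tag [8+:5] = (word>>8) & 0x1f = 20
ver [13+:3] = (word>>13) & 0x7 = 2  ←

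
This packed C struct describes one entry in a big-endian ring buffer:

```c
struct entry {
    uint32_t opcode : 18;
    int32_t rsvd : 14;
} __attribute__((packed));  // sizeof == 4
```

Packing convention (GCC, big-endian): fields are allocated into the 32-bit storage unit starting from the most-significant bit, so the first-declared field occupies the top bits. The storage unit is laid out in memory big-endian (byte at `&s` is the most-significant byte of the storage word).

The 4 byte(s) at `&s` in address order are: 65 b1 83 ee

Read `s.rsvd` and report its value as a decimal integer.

1006

[0]=0x65 [1]=0xb1 [2]=0x83 [3]=0xee (big-endian) → word 0x65b183ee
opcode [14+:18] = (word>>14) & 0x3ffff = 104134
rsvd [0+:14] = (word>>0) & 0x3fff = 1006  ←
rsvd signed 14b, MSB=0: value = 1006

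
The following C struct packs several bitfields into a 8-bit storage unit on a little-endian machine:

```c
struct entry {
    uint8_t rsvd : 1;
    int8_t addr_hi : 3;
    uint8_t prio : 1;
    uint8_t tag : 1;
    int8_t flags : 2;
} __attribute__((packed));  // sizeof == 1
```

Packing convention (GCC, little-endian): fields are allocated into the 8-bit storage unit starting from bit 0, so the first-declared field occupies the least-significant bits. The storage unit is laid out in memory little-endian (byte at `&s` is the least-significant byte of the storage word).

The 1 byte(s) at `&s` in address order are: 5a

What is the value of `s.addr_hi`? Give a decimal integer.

[0]=0x5a (little-endian) → word 0x5a
rsvd:1 @ bit 0 → (0x5a>>0)&0x1 = 0x0
addr_hi:3 @ bit 1 → (0x5a>>1)&0x7 = 0x5  ←
prio:1 @ bit 4 → (0x5a>>4)&0x1 = 0x1
tag:1 @ bit 5 → (0x5a>>5)&0x1 = 0x0
flags:2 @ bit 6 → (0x5a>>6)&0x3 = 0x1
addr_hi signed 3b, MSB=1: 5 - 8 = -3

-3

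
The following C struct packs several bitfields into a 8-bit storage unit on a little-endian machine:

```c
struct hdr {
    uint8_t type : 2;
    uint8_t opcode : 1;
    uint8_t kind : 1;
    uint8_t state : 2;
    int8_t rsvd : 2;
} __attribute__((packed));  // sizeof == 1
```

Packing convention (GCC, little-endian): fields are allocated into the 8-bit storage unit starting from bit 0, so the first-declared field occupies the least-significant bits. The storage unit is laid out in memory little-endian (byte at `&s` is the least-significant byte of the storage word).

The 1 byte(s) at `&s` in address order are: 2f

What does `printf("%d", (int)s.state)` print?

2

[0]=0x2f (little-endian) → word 0x2f
type:2 @ bit 0 → (0x2f>>0)&0x3 = 0x3
opcode:1 @ bit 2 → (0x2f>>2)&0x1 = 0x1
kind:1 @ bit 3 → (0x2f>>3)&0x1 = 0x1
state:2 @ bit 4 → (0x2f>>4)&0x3 = 0x2  ←
rsvd:2 @ bit 6 → (0x2f>>6)&0x3 = 0x0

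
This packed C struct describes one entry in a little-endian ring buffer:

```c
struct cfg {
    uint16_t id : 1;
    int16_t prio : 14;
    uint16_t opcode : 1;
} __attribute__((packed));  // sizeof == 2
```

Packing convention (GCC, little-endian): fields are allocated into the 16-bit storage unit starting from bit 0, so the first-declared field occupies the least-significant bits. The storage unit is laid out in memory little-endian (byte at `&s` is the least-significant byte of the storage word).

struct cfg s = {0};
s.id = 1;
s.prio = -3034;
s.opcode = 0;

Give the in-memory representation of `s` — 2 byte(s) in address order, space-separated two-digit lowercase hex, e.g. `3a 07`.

id (1b) val=1 bits=0x1 at bit 0: 0x0001
prio (14b) val=-3034 bits=0x3426 at bit 1: 0x684d
opcode (1b) val=0 bits=0x0 at bit 15: 0x684d
word = 0x684d → little-endian bytes:
  [0]=0x4d  [1]=0x68

4d 68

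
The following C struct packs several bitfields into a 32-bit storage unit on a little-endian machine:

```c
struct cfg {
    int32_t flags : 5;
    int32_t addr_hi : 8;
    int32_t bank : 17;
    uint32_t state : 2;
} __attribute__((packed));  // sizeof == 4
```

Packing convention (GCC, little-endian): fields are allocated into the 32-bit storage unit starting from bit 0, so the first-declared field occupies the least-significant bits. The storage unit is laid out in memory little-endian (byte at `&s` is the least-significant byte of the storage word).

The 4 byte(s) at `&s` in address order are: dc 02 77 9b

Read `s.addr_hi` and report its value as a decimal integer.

[0]=0xdc [1]=0x02 [2]=0x77 [3]=0x9b (little-endian) → word 0x9b7702dc
flags:5 @ bit 0 → (0x9b7702dc>>0)&0x1f = 0x1c
addr_hi:8 @ bit 5 → (0x9b7702dc>>5)&0xff = 0x16  ←
bank:17 @ bit 13 → (0x9b7702dc>>13)&0x1ffff = 0xdbb8
state:2 @ bit 30 → (0x9b7702dc>>30)&0x3 = 0x2
addr_hi signed 8b, MSB=0: value = 22

22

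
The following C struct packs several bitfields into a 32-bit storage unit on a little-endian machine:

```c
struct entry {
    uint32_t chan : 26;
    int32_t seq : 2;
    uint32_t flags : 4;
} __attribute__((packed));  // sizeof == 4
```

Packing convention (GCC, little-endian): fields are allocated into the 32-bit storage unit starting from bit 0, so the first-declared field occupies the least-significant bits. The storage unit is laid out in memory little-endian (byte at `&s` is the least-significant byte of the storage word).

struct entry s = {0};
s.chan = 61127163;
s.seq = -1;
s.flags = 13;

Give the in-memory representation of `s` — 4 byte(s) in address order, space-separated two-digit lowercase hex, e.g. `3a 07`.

chan (26b) val=61127163 bits=0x3a4b9fb at bit 0: 0x03a4b9fb
seq (2b) val=-1 bits=0x3 at bit 26: 0x0fa4b9fb
flags (4b) val=13 bits=0xd at bit 28: 0xdfa4b9fb
word = 0xdfa4b9fb → little-endian bytes:
  [0]=0xfb  [1]=0xb9  [2]=0xa4  [3]=0xdf

fb b9 a4 df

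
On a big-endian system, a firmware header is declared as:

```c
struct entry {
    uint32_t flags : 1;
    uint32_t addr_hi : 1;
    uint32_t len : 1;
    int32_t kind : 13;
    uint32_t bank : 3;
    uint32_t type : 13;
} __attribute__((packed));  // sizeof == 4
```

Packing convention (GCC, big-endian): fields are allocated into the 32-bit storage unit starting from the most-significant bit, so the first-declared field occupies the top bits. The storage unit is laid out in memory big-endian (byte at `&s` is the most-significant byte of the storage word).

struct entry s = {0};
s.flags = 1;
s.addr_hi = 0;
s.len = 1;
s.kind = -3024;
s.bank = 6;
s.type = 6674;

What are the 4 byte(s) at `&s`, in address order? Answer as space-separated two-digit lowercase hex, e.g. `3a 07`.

b4 30 da 12

flags (1b) val=1 bits=0x1 at bit 31: 0x80000000
addr_hi (1b) val=0 bits=0x0 at bit 30: 0x80000000
len (1b) val=1 bits=0x1 at bit 29: 0xa0000000
kind (13b) val=-3024 bits=0x1430 at bit 16: 0xb4300000
bank (3b) val=6 bits=0x6 at bit 13: 0xb430c000
type (13b) val=6674 bits=0x1a12 at bit 0: 0xb430da12
word = 0xb430da12 → big-endian bytes:
  [0]=0xb4  [1]=0x30  [2]=0xda  [3]=0x12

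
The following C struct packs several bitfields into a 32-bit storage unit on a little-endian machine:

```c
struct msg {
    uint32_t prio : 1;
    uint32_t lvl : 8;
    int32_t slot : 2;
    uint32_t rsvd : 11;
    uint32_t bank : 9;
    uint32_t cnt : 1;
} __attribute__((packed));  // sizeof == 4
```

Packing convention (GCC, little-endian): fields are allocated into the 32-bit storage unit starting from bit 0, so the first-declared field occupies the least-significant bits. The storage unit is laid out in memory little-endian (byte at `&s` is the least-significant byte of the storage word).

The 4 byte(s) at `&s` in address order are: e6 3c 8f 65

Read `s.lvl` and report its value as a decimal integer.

115

[0]=0xe6 [1]=0x3c [2]=0x8f [3]=0x65 (little-endian) → word 0x658f3ce6
prio [0+:1] = (word>>0) & 0x1 = 0
lvl [1+:8] = (word>>1) & 0xff = 115  ←
slot [9+:2] = (word>>9) & 0x3 = 2
rsvd [11+:11] = (word>>11) & 0x7ff = 487
bank [22+:9] = (word>>22) & 0x1ff = 406
cnt [31+:1] = (word>>31) & 0x1 = 0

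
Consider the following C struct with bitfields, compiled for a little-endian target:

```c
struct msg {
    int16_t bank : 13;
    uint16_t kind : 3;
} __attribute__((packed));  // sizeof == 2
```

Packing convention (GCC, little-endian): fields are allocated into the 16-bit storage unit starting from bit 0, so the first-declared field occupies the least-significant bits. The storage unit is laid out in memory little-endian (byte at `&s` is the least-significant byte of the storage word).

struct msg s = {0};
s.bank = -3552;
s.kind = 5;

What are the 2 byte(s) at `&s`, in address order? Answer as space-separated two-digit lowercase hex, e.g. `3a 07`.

bank:13 = -3552 → 0x1220 << 0 → word 0x1220
kind:3 = 5 → 0x5 << 13 → word 0xb220
word = 0xb220 → little-endian bytes:
  [0]=0x20  [1]=0xb2

20 b2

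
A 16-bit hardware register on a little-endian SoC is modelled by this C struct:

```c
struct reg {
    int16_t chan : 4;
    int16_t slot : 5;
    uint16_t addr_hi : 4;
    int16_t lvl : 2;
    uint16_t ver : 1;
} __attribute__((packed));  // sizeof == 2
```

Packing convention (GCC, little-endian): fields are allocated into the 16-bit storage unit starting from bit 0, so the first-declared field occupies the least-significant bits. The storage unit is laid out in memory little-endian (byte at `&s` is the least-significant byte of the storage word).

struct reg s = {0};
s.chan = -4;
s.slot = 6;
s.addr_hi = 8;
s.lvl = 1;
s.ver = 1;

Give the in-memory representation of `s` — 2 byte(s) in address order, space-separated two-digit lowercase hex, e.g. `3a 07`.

chan (4b) val=-4 bits=0xc at bit 0: 0x000c
slot (5b) val=6 bits=0x6 at bit 4: 0x006c
addr_hi (4b) val=8 bits=0x8 at bit 9: 0x106c
lvl (2b) val=1 bits=0x1 at bit 13: 0x306c
ver (1b) val=1 bits=0x1 at bit 15: 0xb06c
word = 0xb06c → little-endian bytes:
  [0]=0x6c  [1]=0xb0

6c b0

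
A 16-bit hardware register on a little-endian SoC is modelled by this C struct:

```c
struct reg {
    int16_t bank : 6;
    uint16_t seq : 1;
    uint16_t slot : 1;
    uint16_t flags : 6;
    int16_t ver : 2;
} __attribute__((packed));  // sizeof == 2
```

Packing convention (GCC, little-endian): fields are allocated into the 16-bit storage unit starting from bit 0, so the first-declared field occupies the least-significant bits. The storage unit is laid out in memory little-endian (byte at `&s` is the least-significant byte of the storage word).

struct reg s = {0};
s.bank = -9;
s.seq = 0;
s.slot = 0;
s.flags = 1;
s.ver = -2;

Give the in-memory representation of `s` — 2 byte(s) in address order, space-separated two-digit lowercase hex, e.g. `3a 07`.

37 81

[0+:6] bank=-9 & 0x3f = 0x37; word=0x0037
[6+:1] seq=0 & 0x1 = 0x0; word=0x0037
[7+:1] slot=0 & 0x1 = 0x0; word=0x0037
[8+:6] flags=1 & 0x3f = 0x1; word=0x0137
[14+:2] ver=-2 & 0x3 = 0x2; word=0x8137
word = 0x8137 → little-endian bytes:
  [0]=0x37  [1]=0x81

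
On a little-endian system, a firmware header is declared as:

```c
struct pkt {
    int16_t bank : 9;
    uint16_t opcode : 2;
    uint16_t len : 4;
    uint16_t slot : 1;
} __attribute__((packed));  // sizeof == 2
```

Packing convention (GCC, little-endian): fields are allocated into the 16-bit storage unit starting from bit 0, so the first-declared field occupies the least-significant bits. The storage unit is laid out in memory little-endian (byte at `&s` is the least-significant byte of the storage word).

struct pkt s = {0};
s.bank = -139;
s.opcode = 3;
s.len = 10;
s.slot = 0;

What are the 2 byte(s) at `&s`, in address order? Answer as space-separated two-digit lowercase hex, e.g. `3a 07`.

bank (9b) val=-139 bits=0x175 at bit 0: 0x0175
opcode (2b) val=3 bits=0x3 at bit 9: 0x0775
len (4b) val=10 bits=0xa at bit 11: 0x5775
slot (1b) val=0 bits=0x0 at bit 15: 0x5775
word = 0x5775 → little-endian bytes:
  [0]=0x75  [1]=0x57

75 57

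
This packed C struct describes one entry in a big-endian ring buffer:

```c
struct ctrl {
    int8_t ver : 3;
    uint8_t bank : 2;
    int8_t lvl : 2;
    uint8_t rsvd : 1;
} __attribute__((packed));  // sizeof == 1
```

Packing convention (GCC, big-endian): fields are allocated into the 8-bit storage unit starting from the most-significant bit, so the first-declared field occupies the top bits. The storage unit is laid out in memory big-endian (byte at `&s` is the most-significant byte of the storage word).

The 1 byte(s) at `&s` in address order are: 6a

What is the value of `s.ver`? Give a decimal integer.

[0]=0x6a (big-endian) → word 0x6a
ver [5+:3] = (word>>5) & 0x7 = 3  ←
bank [3+:2] = (word>>3) & 0x3 = 1
lvl [1+:2] = (word>>1) & 0x3 = 1
rsvd [0+:1] = (word>>0) & 0x1 = 0
ver signed 3b, MSB=0: value = 3

3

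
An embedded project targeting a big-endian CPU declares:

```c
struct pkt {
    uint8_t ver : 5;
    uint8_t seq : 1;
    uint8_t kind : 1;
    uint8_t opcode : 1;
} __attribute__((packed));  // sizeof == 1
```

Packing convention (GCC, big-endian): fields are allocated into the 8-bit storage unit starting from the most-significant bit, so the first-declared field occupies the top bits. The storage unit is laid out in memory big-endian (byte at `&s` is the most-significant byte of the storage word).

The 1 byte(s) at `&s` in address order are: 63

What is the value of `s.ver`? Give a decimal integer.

[0]=0x63 (big-endian) → word 0x63
ver [3+:5] = (word>>3) & 0x1f = 12  ←
seq [2+:1] = (word>>2) & 0x1 = 0
kind [1+:1] = (word>>1) & 0x1 = 1
opcode [0+:1] = (word>>0) & 0x1 = 1

12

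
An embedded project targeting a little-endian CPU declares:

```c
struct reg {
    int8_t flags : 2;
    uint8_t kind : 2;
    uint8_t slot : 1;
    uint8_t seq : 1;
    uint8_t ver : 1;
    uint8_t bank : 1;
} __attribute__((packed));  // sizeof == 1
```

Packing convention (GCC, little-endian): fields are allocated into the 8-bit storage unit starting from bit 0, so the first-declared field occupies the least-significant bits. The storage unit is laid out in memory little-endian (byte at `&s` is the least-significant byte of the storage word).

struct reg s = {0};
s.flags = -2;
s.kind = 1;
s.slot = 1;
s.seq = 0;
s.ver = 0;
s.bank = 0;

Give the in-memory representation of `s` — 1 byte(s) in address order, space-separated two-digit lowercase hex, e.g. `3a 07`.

16

flags:2 = -2 → 0x2 << 0 → word 0x02
kind:2 = 1 → 0x1 << 2 → word 0x06
slot:1 = 1 → 0x1 << 4 → word 0x16
seq:1 = 0 → 0x0 << 5 → word 0x16
ver:1 = 0 → 0x0 << 6 → word 0x16
bank:1 = 0 → 0x0 << 7 → word 0x16
word = 0x16 → little-endian bytes:
  [0]=0x16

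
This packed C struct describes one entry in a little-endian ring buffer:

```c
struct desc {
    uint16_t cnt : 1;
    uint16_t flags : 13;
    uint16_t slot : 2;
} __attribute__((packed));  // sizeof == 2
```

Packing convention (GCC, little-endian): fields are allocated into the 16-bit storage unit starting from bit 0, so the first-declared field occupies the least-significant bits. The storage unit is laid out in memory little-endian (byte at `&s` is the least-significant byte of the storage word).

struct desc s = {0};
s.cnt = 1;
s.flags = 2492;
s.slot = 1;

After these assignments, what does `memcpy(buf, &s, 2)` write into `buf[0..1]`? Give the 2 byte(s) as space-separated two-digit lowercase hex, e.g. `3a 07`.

[0+:1] cnt=1 & 0x1 = 0x1; word=0x0001
[1+:13] flags=2492 & 0x1fff = 0x9bc; word=0x1379
[14+:2] slot=1 & 0x3 = 0x1; word=0x5379
word = 0x5379 → little-endian bytes:
  [0]=0x79  [1]=0x53

79 53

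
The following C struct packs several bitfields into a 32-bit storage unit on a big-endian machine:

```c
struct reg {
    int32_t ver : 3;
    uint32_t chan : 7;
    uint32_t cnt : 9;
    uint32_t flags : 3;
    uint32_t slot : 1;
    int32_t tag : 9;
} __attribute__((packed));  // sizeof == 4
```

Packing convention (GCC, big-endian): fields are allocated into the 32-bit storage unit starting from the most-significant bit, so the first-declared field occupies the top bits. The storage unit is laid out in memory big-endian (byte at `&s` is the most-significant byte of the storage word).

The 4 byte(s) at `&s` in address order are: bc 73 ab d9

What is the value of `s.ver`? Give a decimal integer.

-3

[0]=0xbc [1]=0x73 [2]=0xab [3]=0xd9 (big-endian) → word 0xbc73abd9
ver:3 @ bit 29 → (0xbc73abd9>>29)&0x7 = 0x5  ←
chan:7 @ bit 22 → (0xbc73abd9>>22)&0x7f = 0x71
cnt:9 @ bit 13 → (0xbc73abd9>>13)&0x1ff = 0x19d
flags:3 @ bit 10 → (0xbc73abd9>>10)&0x7 = 0x2
slot:1 @ bit 9 → (0xbc73abd9>>9)&0x1 = 0x1
tag:9 @ bit 0 → (0xbc73abd9>>0)&0x1ff = 0x1d9
ver signed 3b, MSB=1: 5 - 8 = -3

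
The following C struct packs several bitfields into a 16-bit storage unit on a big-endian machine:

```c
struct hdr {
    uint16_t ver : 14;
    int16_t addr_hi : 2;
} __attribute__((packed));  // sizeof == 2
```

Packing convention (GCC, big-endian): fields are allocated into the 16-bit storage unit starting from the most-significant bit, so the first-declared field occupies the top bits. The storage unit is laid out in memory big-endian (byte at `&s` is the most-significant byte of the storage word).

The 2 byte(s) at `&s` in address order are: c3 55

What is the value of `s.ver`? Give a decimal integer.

[0]=0xc3 [1]=0x55 (big-endian) → word 0xc355
ver:14 @ bit 2 → (0xc355>>2)&0x3fff = 0x30d5  ←
addr_hi:2 @ bit 0 → (0xc355>>0)&0x3 = 0x1

12501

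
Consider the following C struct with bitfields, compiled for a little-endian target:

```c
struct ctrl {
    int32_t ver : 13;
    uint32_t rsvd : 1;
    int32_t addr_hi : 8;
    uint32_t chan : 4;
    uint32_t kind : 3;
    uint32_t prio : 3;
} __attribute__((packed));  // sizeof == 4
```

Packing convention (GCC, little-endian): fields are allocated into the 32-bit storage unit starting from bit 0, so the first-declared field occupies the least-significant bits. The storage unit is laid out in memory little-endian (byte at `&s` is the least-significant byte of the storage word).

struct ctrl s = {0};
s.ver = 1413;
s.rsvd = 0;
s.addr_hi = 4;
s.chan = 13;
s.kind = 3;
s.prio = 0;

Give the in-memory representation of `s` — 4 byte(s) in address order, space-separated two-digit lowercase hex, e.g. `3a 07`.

85 05 41 0f

[0+:13] ver=1413 & 0x1fff = 0x585; word=0x00000585
[13+:1] rsvd=0 & 0x1 = 0x0; word=0x00000585
[14+:8] addr_hi=4 & 0xff = 0x4; word=0x00010585
[22+:4] chan=13 & 0xf = 0xd; word=0x03410585
[26+:3] kind=3 & 0x7 = 0x3; word=0x0f410585
[29+:3] prio=0 & 0x7 = 0x0; word=0x0f410585
word = 0x0f410585 → little-endian bytes:
  [0]=0x85  [1]=0x05  [2]=0x41  [3]=0x0f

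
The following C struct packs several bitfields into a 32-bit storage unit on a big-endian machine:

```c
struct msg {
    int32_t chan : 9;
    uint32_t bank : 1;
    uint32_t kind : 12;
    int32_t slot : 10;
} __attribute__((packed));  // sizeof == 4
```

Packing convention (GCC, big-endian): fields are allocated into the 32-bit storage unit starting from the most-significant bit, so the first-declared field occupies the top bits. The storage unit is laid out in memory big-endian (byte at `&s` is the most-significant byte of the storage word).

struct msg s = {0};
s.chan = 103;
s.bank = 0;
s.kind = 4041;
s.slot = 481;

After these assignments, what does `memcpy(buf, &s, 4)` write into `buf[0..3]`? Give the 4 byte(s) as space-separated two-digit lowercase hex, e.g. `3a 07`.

33 bf 25 e1

[23+:9] chan=103 & 0x1ff = 0x67; word=0x33800000
[22+:1] bank=0 & 0x1 = 0x0; word=0x33800000
[10+:12] kind=4041 & 0xfff = 0xfc9; word=0x33bf2400
[0+:10] slot=481 & 0x3ff = 0x1e1; word=0x33bf25e1
word = 0x33bf25e1 → big-endian bytes:
  [0]=0x33  [1]=0xbf  [2]=0x25  [3]=0xe1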